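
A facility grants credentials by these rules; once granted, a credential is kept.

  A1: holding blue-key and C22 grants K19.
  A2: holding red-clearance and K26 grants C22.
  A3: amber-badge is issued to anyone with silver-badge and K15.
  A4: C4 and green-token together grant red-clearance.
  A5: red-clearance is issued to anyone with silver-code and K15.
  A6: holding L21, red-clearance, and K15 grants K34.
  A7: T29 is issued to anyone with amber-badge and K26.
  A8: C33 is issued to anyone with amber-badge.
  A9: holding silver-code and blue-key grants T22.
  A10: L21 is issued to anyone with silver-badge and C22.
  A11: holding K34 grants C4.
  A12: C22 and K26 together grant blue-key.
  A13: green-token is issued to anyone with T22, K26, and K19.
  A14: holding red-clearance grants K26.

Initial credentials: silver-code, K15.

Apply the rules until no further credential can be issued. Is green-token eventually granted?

Holding silver-code and K15 grants red-clearance (A5).
Holding red-clearance grants K26 (A14).
Holding red-clearance and K26 grants C22 (A2).
Holding C22 and K26 grants blue-key (A12).
Holding silver-code and blue-key grants T22 (A9).
Holding blue-key and C22 grants K19 (A1).
Holding T22, K26, and K19 grants green-token (A13).

Yes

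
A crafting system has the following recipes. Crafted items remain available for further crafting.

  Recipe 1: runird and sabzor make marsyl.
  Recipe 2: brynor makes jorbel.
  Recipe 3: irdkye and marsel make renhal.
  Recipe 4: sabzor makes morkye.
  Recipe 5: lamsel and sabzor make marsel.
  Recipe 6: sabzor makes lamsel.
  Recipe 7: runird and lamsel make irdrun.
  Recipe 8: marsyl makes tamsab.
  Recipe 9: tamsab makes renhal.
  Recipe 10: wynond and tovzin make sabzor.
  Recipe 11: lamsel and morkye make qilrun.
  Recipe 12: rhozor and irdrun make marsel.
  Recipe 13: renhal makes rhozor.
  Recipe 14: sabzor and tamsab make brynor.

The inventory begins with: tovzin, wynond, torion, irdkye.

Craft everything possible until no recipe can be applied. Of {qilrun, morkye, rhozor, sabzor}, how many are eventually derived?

4

Using Recipe 10, wynond and tovzin make sabzor.
sabzor → lamsel (Recipe 6).
sabzor → morkye (Recipe 4).
Using Recipe 11, lamsel and morkye make qilrun.
lamsel and sabzor → marsel (Recipe 5).
Using Recipe 3, irdkye and marsel make renhal.
renhal → rhozor (Recipe 13).
qilrun: reached.
morkye: reached.
rhozor: reached.
sabzor: reached.
All 4 are reached.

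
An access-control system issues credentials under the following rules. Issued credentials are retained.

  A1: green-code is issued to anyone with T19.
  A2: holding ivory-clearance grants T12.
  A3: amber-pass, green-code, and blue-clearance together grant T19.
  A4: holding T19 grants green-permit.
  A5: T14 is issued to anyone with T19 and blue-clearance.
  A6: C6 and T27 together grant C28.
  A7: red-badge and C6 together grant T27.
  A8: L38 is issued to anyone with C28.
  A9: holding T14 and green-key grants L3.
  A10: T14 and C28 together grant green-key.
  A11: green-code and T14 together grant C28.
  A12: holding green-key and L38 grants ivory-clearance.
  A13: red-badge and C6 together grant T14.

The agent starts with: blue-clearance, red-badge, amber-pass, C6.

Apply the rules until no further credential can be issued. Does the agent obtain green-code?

green-code would need T19 (A1), but T19 is never granted.

No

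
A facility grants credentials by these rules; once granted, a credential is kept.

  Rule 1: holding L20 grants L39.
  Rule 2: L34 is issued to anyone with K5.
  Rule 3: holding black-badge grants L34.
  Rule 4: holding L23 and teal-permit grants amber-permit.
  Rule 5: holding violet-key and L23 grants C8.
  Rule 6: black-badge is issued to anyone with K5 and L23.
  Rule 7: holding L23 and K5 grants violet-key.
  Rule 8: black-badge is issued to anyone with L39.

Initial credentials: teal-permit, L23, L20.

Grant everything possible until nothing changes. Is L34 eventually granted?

Holding L20 grants L39 (Rule 1).
Holding L39 grants black-badge (Rule 8).
Holding black-badge grants L34 (Rule 3).

Yes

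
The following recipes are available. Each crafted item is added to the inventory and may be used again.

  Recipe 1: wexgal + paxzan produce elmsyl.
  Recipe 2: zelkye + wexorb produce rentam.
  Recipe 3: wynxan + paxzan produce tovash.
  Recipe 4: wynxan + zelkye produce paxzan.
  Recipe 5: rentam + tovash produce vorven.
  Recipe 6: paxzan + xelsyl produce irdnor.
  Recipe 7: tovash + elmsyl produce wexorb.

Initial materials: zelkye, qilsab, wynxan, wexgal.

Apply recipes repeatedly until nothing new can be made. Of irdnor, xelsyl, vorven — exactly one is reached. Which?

vorven

wynxan + zelkye → paxzan (Recipe 4).
Using Recipe 1, wexgal and paxzan make elmsyl.
wynxan + paxzan → tovash (Recipe 3).
tovash + elmsyl → wexorb (Recipe 7).
Using Recipe 2, zelkye and wexorb make rentam.
Using Recipe 5, rentam and tovash make vorven.
irdnor would need paxzan and xelsyl (Recipe 6), but xelsyl is never obtained. No rule produces xelsyl, and it is not given.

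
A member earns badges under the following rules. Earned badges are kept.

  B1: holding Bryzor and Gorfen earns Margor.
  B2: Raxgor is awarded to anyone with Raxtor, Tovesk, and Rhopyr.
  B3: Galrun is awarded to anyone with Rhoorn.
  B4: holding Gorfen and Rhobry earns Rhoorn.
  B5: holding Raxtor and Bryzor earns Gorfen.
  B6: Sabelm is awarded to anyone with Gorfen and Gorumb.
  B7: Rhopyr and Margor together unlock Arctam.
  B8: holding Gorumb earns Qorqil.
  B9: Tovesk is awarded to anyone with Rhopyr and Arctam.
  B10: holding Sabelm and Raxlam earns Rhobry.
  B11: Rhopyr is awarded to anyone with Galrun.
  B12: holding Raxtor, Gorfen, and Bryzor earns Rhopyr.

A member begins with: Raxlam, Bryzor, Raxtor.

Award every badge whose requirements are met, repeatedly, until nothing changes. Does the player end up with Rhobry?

Rhobry would need Sabelm and Raxlam (B10), but Sabelm is never earned.

No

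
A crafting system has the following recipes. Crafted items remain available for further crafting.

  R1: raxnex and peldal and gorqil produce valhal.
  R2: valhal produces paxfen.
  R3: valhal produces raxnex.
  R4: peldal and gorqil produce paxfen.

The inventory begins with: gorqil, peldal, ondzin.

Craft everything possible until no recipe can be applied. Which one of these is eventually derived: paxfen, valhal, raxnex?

paxfen

Using R4, peldal and gorqil make paxfen.
raxnex would need valhal (R3), but valhal is never obtained. valhal would need raxnex, peldal, and gorqil (R1), but raxnex is never obtained.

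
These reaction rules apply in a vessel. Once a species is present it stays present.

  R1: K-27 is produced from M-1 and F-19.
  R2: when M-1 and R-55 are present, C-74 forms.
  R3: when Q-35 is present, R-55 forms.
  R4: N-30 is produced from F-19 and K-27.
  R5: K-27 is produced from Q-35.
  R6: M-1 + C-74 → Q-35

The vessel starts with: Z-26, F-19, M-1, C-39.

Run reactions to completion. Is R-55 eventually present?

R-55 would need Q-35 (R3), but Q-35 never forms.

No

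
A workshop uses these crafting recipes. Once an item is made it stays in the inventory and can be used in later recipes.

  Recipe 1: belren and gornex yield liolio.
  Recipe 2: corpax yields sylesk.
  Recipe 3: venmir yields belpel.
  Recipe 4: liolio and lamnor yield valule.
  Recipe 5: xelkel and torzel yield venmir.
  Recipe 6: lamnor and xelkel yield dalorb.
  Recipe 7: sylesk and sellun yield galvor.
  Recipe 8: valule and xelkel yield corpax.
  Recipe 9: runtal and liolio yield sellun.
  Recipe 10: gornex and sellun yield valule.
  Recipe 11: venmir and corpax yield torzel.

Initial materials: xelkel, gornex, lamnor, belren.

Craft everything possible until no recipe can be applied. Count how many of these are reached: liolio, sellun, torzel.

belren and gornex → liolio (Recipe 1).
liolio: reached.
sellun would need runtal and liolio (Recipe 9), but runtal is never obtained.
torzel would need venmir and corpax (Recipe 11), but venmir is never obtained.
Reached: liolio — 1 of the 3.

1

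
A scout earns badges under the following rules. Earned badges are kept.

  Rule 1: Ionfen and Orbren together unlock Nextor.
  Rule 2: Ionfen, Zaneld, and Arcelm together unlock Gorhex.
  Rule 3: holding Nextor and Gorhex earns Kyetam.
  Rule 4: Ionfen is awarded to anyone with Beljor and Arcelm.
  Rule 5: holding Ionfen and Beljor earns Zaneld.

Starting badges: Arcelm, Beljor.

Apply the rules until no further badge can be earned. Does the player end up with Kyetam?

No

Kyetam would need Nextor and Gorhex (Rule 3), but Nextor is never earned.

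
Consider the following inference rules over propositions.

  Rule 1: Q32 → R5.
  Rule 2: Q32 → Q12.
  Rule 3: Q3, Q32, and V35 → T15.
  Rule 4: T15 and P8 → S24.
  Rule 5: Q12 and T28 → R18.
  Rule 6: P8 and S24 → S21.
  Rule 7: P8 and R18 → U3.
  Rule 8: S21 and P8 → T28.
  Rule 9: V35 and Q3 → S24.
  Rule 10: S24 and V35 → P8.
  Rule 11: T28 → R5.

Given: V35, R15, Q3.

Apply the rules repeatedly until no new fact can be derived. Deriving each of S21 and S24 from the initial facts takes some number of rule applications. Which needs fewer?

S24: V35 and Q3 hold, so S24 follows (Rule 9). [1 rule application]
S21: V35 and Q3 hold, so S24 follows (Rule 9). From S24 and V35, Rule 10 gives P8. From P8 and S24, Rule 6 gives S21. [3 rule applications]
S24 needs fewer.

S24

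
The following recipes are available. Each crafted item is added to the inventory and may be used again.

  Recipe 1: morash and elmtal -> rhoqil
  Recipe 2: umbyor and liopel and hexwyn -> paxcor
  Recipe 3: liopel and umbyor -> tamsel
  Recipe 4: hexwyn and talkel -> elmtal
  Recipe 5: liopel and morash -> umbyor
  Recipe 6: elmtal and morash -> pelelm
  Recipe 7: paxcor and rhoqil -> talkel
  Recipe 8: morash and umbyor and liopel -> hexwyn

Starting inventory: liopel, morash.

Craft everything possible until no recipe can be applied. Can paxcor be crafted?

liopel and morash -> umbyor (Recipe 5).
morash and umbyor and liopel -> hexwyn (Recipe 8).
umbyor and liopel and hexwyn -> paxcor (Recipe 2).

Yes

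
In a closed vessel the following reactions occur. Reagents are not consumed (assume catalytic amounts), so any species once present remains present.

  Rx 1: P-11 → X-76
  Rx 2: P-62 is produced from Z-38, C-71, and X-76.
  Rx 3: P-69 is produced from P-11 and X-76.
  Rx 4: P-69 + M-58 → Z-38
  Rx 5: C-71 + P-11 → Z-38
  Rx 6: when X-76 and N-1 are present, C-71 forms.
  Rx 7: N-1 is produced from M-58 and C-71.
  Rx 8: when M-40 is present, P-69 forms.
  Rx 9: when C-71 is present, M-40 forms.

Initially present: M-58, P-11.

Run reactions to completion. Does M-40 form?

No

M-40 would need C-71 (Rx 9), but C-71 never forms.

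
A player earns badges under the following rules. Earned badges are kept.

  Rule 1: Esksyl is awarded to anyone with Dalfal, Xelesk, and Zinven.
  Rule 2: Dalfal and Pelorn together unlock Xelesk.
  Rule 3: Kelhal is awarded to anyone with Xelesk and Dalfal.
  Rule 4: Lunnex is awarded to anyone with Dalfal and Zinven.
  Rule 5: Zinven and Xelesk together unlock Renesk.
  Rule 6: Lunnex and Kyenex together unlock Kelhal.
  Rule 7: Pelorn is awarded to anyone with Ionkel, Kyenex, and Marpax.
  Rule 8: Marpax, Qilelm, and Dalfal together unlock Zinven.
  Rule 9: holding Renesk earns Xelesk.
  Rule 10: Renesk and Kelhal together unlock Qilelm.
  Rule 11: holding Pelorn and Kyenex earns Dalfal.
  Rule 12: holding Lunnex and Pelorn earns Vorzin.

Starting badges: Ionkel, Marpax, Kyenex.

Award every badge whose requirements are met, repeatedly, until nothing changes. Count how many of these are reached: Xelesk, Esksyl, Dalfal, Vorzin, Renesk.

2

With Ionkel, Kyenex, and Marpax, Pelorn is earned (Rule 7).
With Pelorn and Kyenex, Dalfal is earned (Rule 11).
With Dalfal and Pelorn, Xelesk is earned (Rule 2).
Xelesk: reached.
Esksyl would need Dalfal, Xelesk, and Zinven (Rule 1), but Zinven is never earned.
Dalfal: reached.
Vorzin would need Lunnex and Pelorn (Rule 12), but Lunnex is never earned.
Renesk would need Zinven and Xelesk (Rule 5), but Zinven is never earned.
Reached: Xelesk and Dalfal — 2 of the 5.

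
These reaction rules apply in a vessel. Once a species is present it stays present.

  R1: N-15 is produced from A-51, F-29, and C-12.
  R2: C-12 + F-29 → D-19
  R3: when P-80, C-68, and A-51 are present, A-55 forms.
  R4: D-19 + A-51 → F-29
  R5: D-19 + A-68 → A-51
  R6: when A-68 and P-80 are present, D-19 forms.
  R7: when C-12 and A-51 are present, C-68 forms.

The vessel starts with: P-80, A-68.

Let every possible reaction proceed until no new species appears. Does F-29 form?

Yes

A-68 and P-80 present → D-19 forms (R6).
D-19 and A-68 present → A-51 forms (R5).
D-19 and A-51 present → F-29 forms (R4).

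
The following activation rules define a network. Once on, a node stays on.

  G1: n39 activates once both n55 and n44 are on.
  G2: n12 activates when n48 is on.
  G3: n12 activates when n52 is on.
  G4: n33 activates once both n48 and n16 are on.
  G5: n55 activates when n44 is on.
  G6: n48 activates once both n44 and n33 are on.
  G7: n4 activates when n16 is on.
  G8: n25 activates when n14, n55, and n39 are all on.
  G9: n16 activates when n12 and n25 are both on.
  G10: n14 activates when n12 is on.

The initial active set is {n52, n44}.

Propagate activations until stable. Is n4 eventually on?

n52 is on, so n12 activates (G3).
G5: n44 on → n55 on.
n12 is on, so n14 activates (G10).
n55 and n44 are on, so n39 activates (G1).
n14, n55, and n39 are on, so n25 activates (G8).
n12 and n25 are on, so n16 activates (G9).
G7: n16 on → n4 on.

Yes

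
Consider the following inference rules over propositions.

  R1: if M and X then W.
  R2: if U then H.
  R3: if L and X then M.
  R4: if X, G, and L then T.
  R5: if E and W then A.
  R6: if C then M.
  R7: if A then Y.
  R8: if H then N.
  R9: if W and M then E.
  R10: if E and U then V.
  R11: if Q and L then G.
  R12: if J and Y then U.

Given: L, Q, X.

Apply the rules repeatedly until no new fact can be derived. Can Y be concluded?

From L and X, R3 gives M.
From M and X, R1 gives W.
From W and M, R9 gives E.
From E and W, R5 gives A.
A holds, so Y follows (R7).

Yes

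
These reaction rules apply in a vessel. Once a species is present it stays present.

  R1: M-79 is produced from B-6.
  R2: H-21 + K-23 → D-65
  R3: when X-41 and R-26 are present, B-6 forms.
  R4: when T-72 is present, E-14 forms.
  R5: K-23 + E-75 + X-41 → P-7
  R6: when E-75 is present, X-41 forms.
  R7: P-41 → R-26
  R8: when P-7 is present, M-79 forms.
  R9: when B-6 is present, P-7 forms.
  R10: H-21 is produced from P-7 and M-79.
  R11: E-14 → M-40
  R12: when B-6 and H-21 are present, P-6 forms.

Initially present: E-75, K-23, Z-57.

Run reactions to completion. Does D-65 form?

Yes

E-75 present → X-41 forms (R6).
K-23, E-75, and X-41 present → P-7 forms (R5).
P-7 present → M-79 forms (R8).
P-7 and M-79 present → H-21 forms (R10).
H-21 and K-23 present → D-65 forms (R2).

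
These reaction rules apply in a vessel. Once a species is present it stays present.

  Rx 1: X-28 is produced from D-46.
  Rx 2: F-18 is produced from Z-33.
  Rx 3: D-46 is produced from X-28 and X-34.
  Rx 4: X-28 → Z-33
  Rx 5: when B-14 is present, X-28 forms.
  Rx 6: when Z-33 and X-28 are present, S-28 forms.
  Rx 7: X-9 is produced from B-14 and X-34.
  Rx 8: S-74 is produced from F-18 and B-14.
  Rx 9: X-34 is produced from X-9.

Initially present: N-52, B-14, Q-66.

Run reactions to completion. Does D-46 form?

D-46 would need X-28 and X-34 (Rx 3), but X-34 never forms.

No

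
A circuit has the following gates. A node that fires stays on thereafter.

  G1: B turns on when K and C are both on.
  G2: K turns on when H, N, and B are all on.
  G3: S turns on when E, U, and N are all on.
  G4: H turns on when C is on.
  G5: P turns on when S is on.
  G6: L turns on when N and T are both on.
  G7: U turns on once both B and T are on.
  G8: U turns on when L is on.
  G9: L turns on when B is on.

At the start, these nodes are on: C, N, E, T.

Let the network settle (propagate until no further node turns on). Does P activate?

N and T are on, so L turns on (G6).
L is on, so U turns on (G8).
E, U, and N are on, so S turns on (G3).
S is on, so P turns on (G5).

Yes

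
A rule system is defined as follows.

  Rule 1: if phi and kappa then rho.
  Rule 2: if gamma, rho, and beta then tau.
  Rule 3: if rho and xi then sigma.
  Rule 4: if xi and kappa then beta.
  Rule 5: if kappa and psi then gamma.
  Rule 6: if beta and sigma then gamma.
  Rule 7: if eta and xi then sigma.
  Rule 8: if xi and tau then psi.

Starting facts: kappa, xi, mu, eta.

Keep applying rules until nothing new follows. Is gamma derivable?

From eta and xi, Rule 7 gives sigma.
xi and kappa hold, so beta follows (Rule 4).
From beta and sigma, Rule 6 gives gamma.

Yes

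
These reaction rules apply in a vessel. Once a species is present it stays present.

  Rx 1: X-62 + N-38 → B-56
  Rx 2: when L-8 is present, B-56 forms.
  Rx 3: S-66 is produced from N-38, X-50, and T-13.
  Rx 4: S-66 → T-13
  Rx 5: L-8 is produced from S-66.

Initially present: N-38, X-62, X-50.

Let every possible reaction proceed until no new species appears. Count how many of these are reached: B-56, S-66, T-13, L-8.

1

X-62 and N-38 present → B-56 forms (Rx 1).
B-56: reached.
S-66 would need N-38, X-50, and T-13 (Rx 3), but T-13 never forms.
T-13 would need S-66 (Rx 4), but S-66 never forms.
L-8 would need S-66 (Rx 5), but S-66 never forms.
Reached: B-56 — 1 of the 4.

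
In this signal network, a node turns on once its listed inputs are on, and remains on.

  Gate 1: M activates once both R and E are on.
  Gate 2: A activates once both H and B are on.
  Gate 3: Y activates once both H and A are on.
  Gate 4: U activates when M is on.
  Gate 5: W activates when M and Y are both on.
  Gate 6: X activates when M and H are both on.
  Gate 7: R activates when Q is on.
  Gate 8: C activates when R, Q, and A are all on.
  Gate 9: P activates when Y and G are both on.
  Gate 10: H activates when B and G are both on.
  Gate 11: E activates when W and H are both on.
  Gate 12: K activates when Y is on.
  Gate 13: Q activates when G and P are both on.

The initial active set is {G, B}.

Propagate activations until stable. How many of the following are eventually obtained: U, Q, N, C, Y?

B and G are on, so H activates (Gate 10).
H and B are on, so A activates (Gate 2).
Gate 3: H and A on → Y on.
Gate 9: Y and G on → P on.
G and P are on, so Q activates (Gate 13).
Q is on, so R activates (Gate 7).
Gate 8: R, Q, and A on → C on.
U would need M (Gate 4), but M never turns on.
Q: reached.
No rule produces N, and it is not given.
C: reached.
Y: reached.
Reached: Q, C, and Y — 3 of the 5.

3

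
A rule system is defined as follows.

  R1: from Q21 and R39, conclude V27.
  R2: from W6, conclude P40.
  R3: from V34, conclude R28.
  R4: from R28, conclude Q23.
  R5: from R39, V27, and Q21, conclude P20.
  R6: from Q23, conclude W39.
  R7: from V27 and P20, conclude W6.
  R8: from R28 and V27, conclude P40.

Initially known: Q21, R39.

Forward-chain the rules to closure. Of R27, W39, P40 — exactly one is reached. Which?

P40

From Q21 and R39, R1 gives V27.
R39, V27, and Q21 hold, so P20 follows (R5).
From V27 and P20, R7 gives W6.
W6 holds, so P40 follows (R2).
W39 would need Q23 (R6), but Q23 is never established. No rule produces R27, and it is not given.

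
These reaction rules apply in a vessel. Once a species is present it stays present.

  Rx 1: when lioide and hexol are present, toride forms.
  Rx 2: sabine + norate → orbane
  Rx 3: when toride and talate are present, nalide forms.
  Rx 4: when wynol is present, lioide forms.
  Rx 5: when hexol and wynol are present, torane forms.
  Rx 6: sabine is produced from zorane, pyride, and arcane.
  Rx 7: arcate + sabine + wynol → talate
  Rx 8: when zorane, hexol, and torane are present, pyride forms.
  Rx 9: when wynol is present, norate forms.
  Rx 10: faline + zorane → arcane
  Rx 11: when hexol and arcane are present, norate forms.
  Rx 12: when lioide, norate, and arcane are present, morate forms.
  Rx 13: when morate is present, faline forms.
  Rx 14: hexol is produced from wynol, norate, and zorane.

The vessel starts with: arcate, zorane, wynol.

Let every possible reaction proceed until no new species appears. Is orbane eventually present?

orbane would need sabine and norate (Rx 2), but sabine never forms.

No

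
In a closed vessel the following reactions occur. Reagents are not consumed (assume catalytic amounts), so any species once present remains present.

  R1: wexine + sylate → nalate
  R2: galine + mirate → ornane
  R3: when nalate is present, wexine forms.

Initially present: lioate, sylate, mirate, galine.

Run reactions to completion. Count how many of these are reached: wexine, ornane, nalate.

galine and mirate present → ornane forms (R2).
wexine would need nalate (R3), but nalate never forms.
ornane: reached.
nalate would need wexine and sylate (R1), but wexine never forms.
Reached: ornane — 1 of the 3.

1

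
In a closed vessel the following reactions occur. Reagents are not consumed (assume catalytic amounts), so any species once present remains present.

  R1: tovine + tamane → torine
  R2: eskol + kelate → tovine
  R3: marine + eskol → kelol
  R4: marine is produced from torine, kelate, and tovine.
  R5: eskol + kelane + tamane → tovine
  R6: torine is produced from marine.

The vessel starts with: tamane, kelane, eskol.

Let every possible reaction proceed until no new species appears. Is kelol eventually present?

kelol would need marine and eskol (R3), but marine never forms.

No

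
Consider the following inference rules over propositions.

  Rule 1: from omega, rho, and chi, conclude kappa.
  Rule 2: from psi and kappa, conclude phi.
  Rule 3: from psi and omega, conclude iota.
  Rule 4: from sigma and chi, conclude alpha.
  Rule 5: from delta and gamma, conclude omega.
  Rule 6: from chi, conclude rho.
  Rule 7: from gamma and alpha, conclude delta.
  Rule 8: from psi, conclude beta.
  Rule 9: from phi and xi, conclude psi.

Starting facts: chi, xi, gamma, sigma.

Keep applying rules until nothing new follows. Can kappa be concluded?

Yes

sigma and chi hold, so alpha follows (Rule 4).
chi holds, so rho follows (Rule 6).
gamma and alpha hold, so delta follows (Rule 7).
From delta and gamma, Rule 5 gives omega.
From omega, rho, and chi, Rule 1 gives kappa.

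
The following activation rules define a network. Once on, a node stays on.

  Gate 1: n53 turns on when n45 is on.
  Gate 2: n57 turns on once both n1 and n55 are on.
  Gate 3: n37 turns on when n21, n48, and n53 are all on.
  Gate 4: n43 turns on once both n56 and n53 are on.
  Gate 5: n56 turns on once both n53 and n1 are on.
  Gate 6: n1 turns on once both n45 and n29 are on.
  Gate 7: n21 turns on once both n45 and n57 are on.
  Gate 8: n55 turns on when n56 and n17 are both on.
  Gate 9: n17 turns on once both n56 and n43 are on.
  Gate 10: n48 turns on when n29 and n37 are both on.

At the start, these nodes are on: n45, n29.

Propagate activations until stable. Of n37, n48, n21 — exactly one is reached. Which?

n21

n45 and n29 are on, so n1 turns on (Gate 6).
Gate 1: n45 on → n53 on.
n53 and n1 are on, so n56 turns on (Gate 5).
n56 and n53 are on, so n43 turns on (Gate 4).
Gate 9: n56 and n43 on → n17 on.
n56 and n17 are on, so n55 turns on (Gate 8).
Gate 2: n1 and n55 on → n57 on.
Gate 7: n45 and n57 on → n21 on.
n37 would need n21, n48, and n53 (Gate 3), but n48 never turns on. n48 would need n29 and n37 (Gate 10), but n37 never turns on.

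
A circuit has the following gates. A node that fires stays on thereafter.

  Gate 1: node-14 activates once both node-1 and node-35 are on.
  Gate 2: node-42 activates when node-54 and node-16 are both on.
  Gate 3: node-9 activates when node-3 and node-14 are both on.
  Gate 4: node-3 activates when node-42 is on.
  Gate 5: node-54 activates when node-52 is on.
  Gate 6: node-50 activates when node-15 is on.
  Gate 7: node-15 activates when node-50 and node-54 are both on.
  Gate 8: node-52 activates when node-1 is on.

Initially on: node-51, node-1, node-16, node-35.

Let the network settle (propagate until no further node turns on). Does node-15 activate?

No

node-15 would need node-50 and node-54 (Gate 7), but node-50 never turns on.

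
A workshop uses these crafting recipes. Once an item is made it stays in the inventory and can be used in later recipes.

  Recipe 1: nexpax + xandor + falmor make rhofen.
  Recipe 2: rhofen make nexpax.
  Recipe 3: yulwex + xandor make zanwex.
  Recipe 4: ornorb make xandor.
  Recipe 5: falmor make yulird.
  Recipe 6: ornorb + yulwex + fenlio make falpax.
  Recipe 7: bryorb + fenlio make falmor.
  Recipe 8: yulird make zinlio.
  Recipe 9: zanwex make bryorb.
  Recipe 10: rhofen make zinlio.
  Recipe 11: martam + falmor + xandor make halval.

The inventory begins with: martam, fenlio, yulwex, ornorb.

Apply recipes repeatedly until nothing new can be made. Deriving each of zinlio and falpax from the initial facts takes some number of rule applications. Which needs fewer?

falpax: Using Recipe 6, ornorb, yulwex, and fenlio make falpax. [1 rule application]
zinlio: ornorb → xandor (Recipe 4). Using Recipe 3, yulwex and xandor make zanwex. zanwex → bryorb (Recipe 9). Using Recipe 7, bryorb and fenlio make falmor. falmor → yulird (Recipe 5). Using Recipe 8, yulird makes zinlio. [6 rule applications]
falpax needs fewer.

falpax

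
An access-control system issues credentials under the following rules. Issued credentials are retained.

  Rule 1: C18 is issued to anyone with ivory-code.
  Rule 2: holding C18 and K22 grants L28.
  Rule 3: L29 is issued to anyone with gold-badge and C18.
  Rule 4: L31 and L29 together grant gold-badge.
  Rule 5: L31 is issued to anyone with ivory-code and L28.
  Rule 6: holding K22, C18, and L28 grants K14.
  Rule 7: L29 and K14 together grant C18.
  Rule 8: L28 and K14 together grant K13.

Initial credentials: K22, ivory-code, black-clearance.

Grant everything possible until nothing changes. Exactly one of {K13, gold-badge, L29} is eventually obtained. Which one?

K13

Holding ivory-code grants C18 (Rule 1).
Holding C18 and K22 grants L28 (Rule 2).
Holding K22, C18, and L28 grants K14 (Rule 6).
Holding L28 and K14 grants K13 (Rule 8).
gold-badge would need L31 and L29 (Rule 4), but L29 is never granted. L29 would need gold-badge and C18 (Rule 3), but gold-badge is never granted.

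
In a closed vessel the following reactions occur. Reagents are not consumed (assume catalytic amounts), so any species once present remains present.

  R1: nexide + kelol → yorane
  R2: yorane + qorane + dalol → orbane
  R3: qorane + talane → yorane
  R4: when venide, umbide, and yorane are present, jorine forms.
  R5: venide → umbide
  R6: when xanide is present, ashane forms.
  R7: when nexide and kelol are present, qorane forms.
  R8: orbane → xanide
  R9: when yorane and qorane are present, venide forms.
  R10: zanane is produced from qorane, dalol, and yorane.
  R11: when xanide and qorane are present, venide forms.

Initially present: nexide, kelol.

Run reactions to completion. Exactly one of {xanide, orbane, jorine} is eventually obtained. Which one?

jorine

nexide and kelol present → qorane forms (R7).
nexide and kelol present → yorane forms (R1).
yorane and qorane present → venide forms (R9).
venide present → umbide forms (R5).
venide, umbide, and yorane present → jorine forms (R4).
xanide would need orbane (R8), but orbane never forms. orbane would need yorane, qorane, and dalol (R2), but dalol never forms.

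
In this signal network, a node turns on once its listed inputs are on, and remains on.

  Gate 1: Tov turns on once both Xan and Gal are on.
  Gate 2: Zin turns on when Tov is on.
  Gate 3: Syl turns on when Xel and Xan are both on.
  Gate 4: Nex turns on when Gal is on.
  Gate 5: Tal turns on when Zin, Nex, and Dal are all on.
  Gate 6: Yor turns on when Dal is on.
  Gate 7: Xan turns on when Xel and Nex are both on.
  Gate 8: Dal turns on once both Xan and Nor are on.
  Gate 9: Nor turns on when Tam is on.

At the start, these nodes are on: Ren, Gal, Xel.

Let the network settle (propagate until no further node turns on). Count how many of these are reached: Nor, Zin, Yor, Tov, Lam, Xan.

3

Gal is on, so Nex turns on (Gate 4).
Gate 7: Xel and Nex on → Xan on.
Gate 1: Xan and Gal on → Tov on.
Tov is on, so Zin turns on (Gate 2).
Nor would need Tam (Gate 9), but Tam never turns on.
Zin: reached.
Yor would need Dal (Gate 6), but Dal never turns on.
Tov: reached.
No rule produces Lam, and it is not given.
Xan: reached.
Reached: Zin, Tov, and Xan — 3 of the 6.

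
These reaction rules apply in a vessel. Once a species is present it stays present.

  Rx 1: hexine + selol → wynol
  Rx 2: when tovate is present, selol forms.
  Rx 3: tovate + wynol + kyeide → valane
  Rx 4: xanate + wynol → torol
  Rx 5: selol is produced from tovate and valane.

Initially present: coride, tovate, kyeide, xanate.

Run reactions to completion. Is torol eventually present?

torol would need xanate and wynol (Rx 4), but wynol never forms.

No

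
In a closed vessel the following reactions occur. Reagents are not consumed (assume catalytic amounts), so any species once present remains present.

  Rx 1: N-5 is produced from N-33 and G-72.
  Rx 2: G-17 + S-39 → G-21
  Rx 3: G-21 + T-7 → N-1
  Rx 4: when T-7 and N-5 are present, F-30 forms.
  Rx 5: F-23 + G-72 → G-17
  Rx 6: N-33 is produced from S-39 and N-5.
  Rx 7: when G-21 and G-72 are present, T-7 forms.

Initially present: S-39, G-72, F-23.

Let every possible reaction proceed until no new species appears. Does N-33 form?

N-33 would need S-39 and N-5 (Rx 6), but N-5 never forms.

No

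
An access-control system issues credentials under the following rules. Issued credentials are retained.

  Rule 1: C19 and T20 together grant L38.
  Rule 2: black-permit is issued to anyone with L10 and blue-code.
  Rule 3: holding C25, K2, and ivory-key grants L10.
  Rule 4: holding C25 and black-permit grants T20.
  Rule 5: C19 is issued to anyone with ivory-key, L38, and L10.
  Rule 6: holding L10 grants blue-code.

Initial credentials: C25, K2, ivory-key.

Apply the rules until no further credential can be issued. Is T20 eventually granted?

Holding C25, K2, and ivory-key grants L10 (Rule 3).
Holding L10 grants blue-code (Rule 6).
Holding L10 and blue-code grants black-permit (Rule 2).
Holding C25 and black-permit grants T20 (Rule 4).

Yes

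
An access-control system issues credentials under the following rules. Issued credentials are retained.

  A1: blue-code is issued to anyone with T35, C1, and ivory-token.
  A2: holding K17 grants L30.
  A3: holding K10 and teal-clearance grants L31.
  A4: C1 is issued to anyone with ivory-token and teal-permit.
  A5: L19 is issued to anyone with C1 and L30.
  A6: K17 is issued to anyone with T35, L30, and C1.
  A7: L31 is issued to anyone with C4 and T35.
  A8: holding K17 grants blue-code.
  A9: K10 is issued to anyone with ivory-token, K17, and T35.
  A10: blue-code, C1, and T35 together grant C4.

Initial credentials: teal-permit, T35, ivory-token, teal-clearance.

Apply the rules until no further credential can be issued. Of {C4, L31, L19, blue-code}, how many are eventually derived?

Holding ivory-token and teal-permit grants C1 (A4).
Holding T35, C1, and ivory-token grants blue-code (A1).
Holding blue-code, C1, and T35 grants C4 (A10).
Holding C4 and T35 grants L31 (A7).
C4: reached.
L31: reached.
L19 would need C1 and L30 (A5), but L30 is never granted.
blue-code: reached.
Reached: C4, L31, and blue-code — 3 of the 4.

3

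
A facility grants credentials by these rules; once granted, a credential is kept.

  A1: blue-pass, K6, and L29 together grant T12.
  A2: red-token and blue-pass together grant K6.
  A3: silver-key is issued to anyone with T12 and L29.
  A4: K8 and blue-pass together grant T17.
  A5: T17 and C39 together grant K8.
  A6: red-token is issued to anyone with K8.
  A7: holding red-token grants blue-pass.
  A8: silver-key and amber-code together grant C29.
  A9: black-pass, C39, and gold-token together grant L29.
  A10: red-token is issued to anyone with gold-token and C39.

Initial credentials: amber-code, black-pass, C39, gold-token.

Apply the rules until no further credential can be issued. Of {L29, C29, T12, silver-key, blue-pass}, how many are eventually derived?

Holding black-pass, C39, and gold-token grants L29 (A9).
Holding gold-token and C39 grants red-token (A10).
Holding red-token grants blue-pass (A7).
Holding red-token and blue-pass grants K6 (A2).
Holding blue-pass, K6, and L29 grants T12 (A1).
Holding T12 and L29 grants silver-key (A3).
Holding silver-key and amber-code grants C29 (A8).
L29: reached.
C29: reached.
T12: reached.
silver-key: reached.
blue-pass: reached.
All 5 are reached.

5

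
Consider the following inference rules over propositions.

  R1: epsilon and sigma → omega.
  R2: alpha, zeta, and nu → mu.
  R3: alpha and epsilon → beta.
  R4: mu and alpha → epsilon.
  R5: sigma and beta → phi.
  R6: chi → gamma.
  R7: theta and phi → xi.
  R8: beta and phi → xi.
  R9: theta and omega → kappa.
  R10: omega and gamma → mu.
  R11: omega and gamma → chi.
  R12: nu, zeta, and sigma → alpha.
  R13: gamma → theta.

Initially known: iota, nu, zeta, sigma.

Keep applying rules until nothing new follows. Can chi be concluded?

chi would need omega and gamma (R11), but gamma is never established.

No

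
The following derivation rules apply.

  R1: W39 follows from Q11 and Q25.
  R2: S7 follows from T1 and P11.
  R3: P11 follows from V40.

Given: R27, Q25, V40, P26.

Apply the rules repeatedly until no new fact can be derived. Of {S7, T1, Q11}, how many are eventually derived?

S7 would need T1 and P11 (R2), but T1 is never established.
No rule produces T1, and it is not given.
No rule produces Q11, and it is not given.
None of the 3 are reached.

0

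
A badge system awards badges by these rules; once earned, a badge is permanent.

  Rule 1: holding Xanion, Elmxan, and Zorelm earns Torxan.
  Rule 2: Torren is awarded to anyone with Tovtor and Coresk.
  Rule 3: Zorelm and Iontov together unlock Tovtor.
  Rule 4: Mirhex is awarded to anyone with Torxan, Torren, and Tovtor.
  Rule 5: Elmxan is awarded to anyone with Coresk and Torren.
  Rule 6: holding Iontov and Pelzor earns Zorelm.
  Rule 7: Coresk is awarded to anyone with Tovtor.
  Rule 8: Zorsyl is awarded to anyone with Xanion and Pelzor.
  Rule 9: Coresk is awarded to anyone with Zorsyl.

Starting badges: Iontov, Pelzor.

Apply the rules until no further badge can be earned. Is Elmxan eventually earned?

With Iontov and Pelzor, Zorelm is earned (Rule 6).
With Zorelm and Iontov, Tovtor is earned (Rule 3).
With Tovtor, Coresk is earned (Rule 7).
With Tovtor and Coresk, Torren is earned (Rule 2).
With Coresk and Torren, Elmxan is earned (Rule 5).

Yes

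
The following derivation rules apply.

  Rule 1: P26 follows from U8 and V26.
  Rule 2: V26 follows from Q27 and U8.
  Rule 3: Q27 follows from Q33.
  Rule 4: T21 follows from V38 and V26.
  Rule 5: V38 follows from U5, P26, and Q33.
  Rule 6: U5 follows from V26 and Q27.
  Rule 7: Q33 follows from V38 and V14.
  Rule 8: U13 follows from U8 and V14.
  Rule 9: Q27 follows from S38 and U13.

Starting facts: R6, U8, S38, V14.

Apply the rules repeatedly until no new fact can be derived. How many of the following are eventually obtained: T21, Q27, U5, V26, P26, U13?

From U8 and V14, Rule 8 gives U13.
From S38 and U13, Rule 9 gives Q27.
From Q27 and U8, Rule 2 gives V26.
V26 and Q27 hold, so U5 follows (Rule 6).
From U8 and V26, Rule 1 gives P26.
T21 would need V38 and V26 (Rule 4), but V38 is never established.
Q27: reached.
U5: reached.
V26: reached.
P26: reached.
U13: reached.
Reached: Q27, U5, V26, P26, and U13 — 5 of the 6.

5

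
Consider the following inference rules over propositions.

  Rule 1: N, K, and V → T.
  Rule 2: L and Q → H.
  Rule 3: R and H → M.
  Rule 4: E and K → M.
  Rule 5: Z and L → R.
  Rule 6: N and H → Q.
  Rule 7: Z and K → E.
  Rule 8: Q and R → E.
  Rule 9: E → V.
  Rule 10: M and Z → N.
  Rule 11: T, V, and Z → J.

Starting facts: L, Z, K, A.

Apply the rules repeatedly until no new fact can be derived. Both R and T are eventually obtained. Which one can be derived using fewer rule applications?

R

R: From Z and L, Rule 5 gives R. [1 rule application]
T: From Z and K, Rule 7 gives E. E and K hold, so M follows (Rule 4). From E, Rule 9 gives V. M and Z hold, so N follows (Rule 10). From N, K, and V, Rule 1 gives T. [5 rule applications]
R needs fewer.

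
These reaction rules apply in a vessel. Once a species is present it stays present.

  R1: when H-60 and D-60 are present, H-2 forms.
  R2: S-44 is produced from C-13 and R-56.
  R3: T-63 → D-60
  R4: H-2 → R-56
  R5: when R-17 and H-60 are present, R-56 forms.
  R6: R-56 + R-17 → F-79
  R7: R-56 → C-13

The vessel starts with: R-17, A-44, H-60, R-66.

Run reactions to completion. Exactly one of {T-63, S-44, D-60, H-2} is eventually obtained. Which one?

R-17 and H-60 present → R-56 forms (R5).
R-56 present → C-13 forms (R7).
C-13 and R-56 present → S-44 forms (R2).
H-2 would need H-60 and D-60 (R1), but D-60 never forms. No rule produces T-63, and it is not given. D-60 would need T-63 (R3), but T-63 never forms.

S-44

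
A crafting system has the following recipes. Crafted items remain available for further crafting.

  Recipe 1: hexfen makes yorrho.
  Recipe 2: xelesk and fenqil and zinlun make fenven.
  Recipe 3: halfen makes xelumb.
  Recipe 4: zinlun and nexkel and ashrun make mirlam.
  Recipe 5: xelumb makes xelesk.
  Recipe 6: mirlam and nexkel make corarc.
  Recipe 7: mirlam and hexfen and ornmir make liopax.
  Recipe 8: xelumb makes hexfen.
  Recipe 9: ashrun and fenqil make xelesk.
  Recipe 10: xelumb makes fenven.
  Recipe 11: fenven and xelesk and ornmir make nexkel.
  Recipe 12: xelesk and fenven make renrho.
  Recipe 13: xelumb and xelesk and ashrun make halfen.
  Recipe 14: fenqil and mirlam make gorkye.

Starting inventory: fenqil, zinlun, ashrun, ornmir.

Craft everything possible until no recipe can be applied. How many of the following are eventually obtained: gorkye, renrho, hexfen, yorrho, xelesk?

3

ashrun and fenqil → xelesk (Recipe 9).
xelesk and fenqil and zinlun → fenven (Recipe 2).
Using Recipe 12, xelesk and fenven make renrho.
fenven and xelesk and ornmir → nexkel (Recipe 11).
zinlun and nexkel and ashrun → mirlam (Recipe 4).
fenqil and mirlam → gorkye (Recipe 14).
gorkye: reached.
renrho: reached.
hexfen would need xelumb (Recipe 8), but xelumb is never obtained.
yorrho would need hexfen (Recipe 1), but hexfen is never obtained.
xelesk: reached.
Reached: gorkye, renrho, and xelesk — 3 of the 5.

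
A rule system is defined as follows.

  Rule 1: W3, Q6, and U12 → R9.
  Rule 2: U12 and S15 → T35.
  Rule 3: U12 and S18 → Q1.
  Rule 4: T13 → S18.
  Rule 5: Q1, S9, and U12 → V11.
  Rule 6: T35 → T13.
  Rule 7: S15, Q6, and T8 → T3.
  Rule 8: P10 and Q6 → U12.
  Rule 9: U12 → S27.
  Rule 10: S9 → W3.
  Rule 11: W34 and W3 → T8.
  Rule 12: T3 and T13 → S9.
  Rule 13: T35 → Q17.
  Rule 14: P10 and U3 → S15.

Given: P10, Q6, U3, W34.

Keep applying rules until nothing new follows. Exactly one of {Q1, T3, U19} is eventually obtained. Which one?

Q1

From P10 and U3, Rule 14 gives S15.
P10 and Q6 hold, so U12 follows (Rule 8).
U12 and S15 hold, so T35 follows (Rule 2).
T35 holds, so T13 follows (Rule 6).
T13 holds, so S18 follows (Rule 4).
From U12 and S18, Rule 3 gives Q1.
T3 would need S15, Q6, and T8 (Rule 7), but T8 is never established. No rule produces U19, and it is not given.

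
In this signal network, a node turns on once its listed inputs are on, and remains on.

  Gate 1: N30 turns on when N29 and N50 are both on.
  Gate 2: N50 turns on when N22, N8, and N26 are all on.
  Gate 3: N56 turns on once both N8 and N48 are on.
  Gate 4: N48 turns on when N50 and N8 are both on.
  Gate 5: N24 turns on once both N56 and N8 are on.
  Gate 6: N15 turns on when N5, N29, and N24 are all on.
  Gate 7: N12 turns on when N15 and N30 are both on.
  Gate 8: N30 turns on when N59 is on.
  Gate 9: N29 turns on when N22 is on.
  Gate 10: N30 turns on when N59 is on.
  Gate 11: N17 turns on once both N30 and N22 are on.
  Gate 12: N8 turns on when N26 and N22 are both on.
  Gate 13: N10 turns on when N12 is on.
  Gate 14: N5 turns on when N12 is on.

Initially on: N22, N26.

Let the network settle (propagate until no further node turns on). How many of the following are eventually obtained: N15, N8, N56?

N26 and N22 are on, so N8 turns on (Gate 12).
Gate 2: N22, N8, and N26 on → N50 on.
Gate 4: N50 and N8 on → N48 on.
Gate 3: N8 and N48 on → N56 on.
N15 would need N5, N29, and N24 (Gate 6), but N5 never turns on.
N8: reached.
N56: reached.
Reached: N8 and N56 — 2 of the 3.

2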